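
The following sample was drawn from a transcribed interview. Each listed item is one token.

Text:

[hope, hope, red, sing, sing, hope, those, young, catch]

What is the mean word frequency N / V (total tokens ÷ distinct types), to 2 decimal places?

1.50

N = 9 tokens, V = 6 types.
Mean frequency = N / V = 9 / 6 = 1.50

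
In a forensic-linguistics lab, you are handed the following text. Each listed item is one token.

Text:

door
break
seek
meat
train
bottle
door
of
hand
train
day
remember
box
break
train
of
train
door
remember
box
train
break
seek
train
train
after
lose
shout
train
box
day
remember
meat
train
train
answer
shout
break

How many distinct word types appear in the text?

15

Distinct types: {after, answer, bottle, box, break, day, door, hand, lose, meat, of, remember, seek, shout, train}
V = 15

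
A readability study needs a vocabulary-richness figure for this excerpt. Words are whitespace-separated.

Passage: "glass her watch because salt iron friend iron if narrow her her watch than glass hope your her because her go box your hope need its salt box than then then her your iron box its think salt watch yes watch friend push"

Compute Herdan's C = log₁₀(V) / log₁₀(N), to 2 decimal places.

N = 43, V = 20.
log₁₀(V) = 1.301030, log₁₀(N) = 1.633468
C = 1.301030 / 1.633468 = 0.80

0.80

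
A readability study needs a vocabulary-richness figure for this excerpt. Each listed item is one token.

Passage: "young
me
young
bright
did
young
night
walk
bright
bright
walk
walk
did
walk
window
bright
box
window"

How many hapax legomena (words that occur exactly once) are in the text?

3

Frequencies: bright:4, walk:4, young:3, did:2, window:2, me:1, night:1, box:1
Hapax (freq=1): box, me, night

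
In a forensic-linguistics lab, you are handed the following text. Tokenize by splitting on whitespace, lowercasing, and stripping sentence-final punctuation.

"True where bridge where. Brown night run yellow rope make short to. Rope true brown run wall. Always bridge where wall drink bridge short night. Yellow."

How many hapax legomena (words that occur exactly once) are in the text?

Frequencies: where:3, bridge:3, true:2, brown:2, night:2, run:2, yellow:2, rope:2, short:2, wall:2, make:1, to:1, always:1, drink:1
Hapax (freq=1): always, drink, make, to

4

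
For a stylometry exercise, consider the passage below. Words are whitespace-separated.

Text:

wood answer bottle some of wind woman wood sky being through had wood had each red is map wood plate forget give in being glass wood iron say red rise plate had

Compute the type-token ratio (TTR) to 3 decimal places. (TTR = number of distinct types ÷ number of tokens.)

N = 32 tokens, V = 23 types.
TTR = V / N = 23 / 32 = 0.719

0.719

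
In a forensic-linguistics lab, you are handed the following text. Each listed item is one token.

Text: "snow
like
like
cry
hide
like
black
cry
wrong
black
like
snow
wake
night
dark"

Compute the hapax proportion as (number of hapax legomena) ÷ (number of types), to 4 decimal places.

0.5556

Frequencies: like:4, snow:2, cry:2, black:2, hide:1, wrong:1, wake:1, night:1, dark:1
Hapax count = 5; type count = 9.
Ratio = 5 / 9 = 0.5556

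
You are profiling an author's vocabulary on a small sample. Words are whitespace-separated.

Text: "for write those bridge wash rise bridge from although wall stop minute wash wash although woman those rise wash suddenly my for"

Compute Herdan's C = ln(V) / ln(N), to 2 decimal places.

0.85

N = 22, V = 14.
ln(V) = 2.639057, ln(N) = 3.091042
C = 2.639057 / 3.091042 = 0.85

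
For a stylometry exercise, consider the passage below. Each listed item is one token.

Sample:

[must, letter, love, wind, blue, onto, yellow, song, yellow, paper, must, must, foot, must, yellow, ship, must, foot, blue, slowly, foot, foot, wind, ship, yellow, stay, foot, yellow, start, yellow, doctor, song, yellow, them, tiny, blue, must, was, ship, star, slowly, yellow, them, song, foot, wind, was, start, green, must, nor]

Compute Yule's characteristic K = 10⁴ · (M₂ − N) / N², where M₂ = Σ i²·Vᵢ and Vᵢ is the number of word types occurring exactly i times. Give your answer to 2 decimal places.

615.15

Frequencies: yellow:8, must:7, foot:6, wind:3, blue:3, song:3, ship:3, slowly:2, start:2, them:2, was:2, letter:1, love:1, onto:1, paper:1, stay:1, doctor:1, tiny:1, star:1, green:1, … (1 more, each freq 1)
N = 51. Frequency spectrum: V_1=10, V_2=4, V_3=4, V_6=1, V_7=1, V_8=1
M₂ = 1²·10 + 2²·4 + 3²·4 + 6²·1 + 7²·1 + 8²·1 = 211
K = 10000 × (211 − 51) / 51² = 615.15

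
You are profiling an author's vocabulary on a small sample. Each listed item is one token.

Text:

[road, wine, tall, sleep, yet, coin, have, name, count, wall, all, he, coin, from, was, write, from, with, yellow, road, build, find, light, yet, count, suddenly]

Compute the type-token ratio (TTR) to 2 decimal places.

N = 26 tokens, V = 21 types.
TTR = V / N = 21 / 26 = 0.81

0.81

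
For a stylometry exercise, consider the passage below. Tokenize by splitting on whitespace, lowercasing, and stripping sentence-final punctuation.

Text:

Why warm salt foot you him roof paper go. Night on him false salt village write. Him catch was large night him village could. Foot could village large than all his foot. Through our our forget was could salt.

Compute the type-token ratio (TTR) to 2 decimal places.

N = 39 tokens, V = 24 types.
TTR = V / N = 24 / 39 = 0.62

0.62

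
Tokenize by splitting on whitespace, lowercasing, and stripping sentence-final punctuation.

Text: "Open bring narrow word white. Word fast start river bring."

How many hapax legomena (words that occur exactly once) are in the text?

6

Frequencies: bring:2, word:2, open:1, narrow:1, white:1, fast:1, start:1, river:1
Hapax (freq=1): fast, narrow, open, river, start, white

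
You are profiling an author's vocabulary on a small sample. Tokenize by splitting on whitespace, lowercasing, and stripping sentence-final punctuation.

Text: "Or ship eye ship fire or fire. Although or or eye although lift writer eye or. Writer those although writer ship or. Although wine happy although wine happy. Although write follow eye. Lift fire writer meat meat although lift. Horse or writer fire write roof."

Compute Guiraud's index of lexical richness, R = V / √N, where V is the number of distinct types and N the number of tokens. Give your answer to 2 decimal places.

2.24

N = 45, V = 15.
√N = 6.708204
R = 15 / 6.708204 = 2.24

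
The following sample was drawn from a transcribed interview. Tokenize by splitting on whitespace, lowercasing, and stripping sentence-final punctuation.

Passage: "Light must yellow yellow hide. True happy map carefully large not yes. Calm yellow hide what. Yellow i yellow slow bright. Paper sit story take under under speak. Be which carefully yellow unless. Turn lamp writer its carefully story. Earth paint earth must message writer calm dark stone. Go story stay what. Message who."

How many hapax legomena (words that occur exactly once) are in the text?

Frequencies: yellow:6, carefully:3, story:3, must:2, hide:2, calm:2, what:2, under:2, writer:2, earth:2, message:2, light:1, true:1, happy:1, map:1, large:1, not:1, yes:1, i:1, slow:1, … (17 more, each freq 1)
Hapax (freq=1): be, bright, dark, go, happy, i, its, lamp, large, light, map, not, paint, paper, sit, slow, speak, stay, stone, take, true, turn, unless, which, who, yes

26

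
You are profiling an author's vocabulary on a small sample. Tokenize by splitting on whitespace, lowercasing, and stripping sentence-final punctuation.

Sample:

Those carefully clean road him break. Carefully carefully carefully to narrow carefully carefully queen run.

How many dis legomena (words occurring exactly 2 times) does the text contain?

Frequencies: carefully:6, those:1, clean:1, road:1, him:1, break:1, to:1, narrow:1, queen:1, run:1
Words with frequency 2: (none)

0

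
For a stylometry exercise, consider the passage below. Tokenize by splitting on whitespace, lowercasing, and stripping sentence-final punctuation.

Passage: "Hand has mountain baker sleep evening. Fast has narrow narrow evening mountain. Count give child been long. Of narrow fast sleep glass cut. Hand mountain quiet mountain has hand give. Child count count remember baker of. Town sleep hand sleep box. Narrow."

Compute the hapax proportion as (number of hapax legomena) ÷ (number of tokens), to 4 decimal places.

0.1905

Frequencies: hand:4, mountain:4, sleep:4, narrow:4, has:3, count:3, baker:2, evening:2, fast:2, give:2, child:2, of:2, been:1, long:1, glass:1, cut:1, quiet:1, remember:1, town:1, box:1
Hapax count = 8; token count = 42.
Ratio = 8 / 42 = 0.1905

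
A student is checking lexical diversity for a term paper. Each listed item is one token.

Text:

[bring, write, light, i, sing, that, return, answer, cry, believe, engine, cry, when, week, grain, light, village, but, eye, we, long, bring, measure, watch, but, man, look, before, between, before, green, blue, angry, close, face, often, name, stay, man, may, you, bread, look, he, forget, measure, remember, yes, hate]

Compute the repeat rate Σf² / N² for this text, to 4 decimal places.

0.0271

Frequencies: bring:2, light:2, cry:2, but:2, measure:2, man:2, look:2, before:2, write:1, i:1, sing:1, that:1, return:1, answer:1, believe:1, engine:1, when:1, week:1, grain:1, village:1, … (21 more, each freq 1)
Σf² = 65; N² = 2401
Repeat rate = 65 / 2401 = 0.0271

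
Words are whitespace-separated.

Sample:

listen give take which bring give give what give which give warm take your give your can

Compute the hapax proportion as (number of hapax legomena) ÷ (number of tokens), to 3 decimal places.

0.294

Frequencies: give:6, take:2, which:2, your:2, listen:1, bring:1, what:1, warm:1, can:1
Hapax count = 5; token count = 17.
Ratio = 5 / 17 = 0.294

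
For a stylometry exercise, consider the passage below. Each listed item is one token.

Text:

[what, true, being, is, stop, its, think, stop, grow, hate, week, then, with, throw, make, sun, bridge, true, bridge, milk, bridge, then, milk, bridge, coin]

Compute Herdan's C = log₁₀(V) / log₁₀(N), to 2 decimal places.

N = 25, V = 18.
log₁₀(V) = 1.255273, log₁₀(N) = 1.397940
C = 1.255273 / 1.397940 = 0.90

0.90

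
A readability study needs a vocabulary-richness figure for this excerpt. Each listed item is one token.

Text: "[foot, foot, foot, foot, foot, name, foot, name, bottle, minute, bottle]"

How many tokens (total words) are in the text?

Tokens: foot, foot, foot, foot, foot, name, foot, name, bottle, minute, bottle
N = 11

11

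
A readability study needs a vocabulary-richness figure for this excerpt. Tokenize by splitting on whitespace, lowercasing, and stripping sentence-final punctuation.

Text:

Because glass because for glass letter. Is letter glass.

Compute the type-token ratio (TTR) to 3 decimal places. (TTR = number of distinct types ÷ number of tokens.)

0.556

N = 9 tokens, V = 5 types.
TTR = V / N = 5 / 9 = 0.556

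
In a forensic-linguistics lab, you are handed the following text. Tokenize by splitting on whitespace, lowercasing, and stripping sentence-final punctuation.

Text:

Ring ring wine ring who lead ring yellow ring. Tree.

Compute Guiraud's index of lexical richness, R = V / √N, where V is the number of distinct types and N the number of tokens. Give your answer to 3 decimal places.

N = 10, V = 6.
√N = 3.162278
R = 6 / 3.162278 = 1.897

1.897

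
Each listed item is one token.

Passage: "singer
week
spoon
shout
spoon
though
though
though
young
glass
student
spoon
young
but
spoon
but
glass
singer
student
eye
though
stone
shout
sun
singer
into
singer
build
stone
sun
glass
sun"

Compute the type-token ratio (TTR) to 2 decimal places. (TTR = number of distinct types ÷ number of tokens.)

0.44

N = 32 tokens, V = 14 types.
TTR = V / N = 14 / 32 = 0.44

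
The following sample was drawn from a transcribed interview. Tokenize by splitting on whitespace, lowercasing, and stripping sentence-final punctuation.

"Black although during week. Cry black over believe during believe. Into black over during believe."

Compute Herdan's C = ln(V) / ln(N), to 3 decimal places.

N = 15, V = 8.
ln(V) = 2.079442, ln(N) = 2.708050
C = 2.079442 / 2.708050 = 0.768

0.768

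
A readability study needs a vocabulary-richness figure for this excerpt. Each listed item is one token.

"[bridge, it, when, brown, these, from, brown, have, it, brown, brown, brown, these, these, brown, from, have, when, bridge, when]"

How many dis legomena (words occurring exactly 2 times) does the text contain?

Frequencies: brown:6, when:3, these:3, bridge:2, it:2, from:2, have:2
Words with frequency 2: bridge, from, have, it

4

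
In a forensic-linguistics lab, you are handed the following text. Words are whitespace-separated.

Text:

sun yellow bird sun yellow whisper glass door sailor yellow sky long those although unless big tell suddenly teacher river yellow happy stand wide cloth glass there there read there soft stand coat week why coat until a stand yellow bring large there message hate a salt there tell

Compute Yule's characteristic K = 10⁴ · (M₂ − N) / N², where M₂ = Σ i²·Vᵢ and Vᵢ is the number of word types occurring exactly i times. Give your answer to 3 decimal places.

233.236

Frequencies: yellow:5, there:5, stand:3, sun:2, glass:2, tell:2, coat:2, a:2, bird:1, whisper:1, door:1, sailor:1, sky:1, long:1, those:1, although:1, unless:1, big:1, suddenly:1, teacher:1, … (14 more, each freq 1)
N = 49. Frequency spectrum: V_1=26, V_2=5, V_3=1, V_5=2
M₂ = 1²·26 + 2²·5 + 3²·1 + 5²·2 = 105
K = 10000 × (105 − 49) / 49² = 233.236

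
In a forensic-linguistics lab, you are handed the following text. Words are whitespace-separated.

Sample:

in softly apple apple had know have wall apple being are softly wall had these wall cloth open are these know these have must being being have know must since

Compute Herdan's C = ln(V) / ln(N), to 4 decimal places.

N = 30, V = 14.
ln(V) = 2.639057, ln(N) = 3.401197
C = 2.639057 / 3.401197 = 0.7759

0.7759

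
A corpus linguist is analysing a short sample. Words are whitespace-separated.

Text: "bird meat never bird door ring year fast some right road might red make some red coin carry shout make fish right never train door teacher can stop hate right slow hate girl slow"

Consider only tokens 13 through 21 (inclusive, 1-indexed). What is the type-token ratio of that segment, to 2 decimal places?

Segment tokens 13–21: red, make, some, red, coin, carry, shout, make, fish
Segment N = 9, segment V = 7.
TTR = 7 / 9 = 0.78

0.78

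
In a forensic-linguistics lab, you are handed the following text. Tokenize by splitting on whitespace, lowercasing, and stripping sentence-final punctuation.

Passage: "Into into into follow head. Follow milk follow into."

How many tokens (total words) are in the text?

Tokens: into, into, into, follow, head, follow, milk, follow, into
N = 9

9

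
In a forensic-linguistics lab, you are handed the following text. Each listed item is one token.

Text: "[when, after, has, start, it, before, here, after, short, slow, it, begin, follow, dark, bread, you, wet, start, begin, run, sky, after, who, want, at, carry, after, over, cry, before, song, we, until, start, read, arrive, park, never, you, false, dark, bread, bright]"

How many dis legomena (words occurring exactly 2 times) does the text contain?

Frequencies: after:4, start:3, it:2, before:2, begin:2, dark:2, bread:2, you:2, when:1, has:1, here:1, short:1, slow:1, follow:1, wet:1, run:1, sky:1, who:1, want:1, at:1, … (12 more, each freq 1)
Words with frequency 2: before, begin, bread, dark, it, you

6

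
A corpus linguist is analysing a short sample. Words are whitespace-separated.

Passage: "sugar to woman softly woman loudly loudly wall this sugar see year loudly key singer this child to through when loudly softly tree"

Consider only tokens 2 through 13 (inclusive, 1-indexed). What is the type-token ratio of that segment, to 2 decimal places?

Segment tokens 2–13: to, woman, softly, woman, loudly, loudly, wall, this, sugar, see, year, loudly
Segment N = 12, segment V = 9.
TTR = 9 / 12 = 0.75

0.75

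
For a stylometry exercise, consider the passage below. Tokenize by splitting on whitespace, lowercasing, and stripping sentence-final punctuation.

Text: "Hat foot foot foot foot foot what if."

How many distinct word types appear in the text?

Distinct types: {foot, hat, if, what}
V = 4

4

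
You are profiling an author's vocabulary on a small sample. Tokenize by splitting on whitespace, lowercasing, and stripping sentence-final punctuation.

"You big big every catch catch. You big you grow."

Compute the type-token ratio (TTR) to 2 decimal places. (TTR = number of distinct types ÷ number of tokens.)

0.50

N = 10 tokens, V = 5 types.
TTR = V / N = 5 / 10 = 0.50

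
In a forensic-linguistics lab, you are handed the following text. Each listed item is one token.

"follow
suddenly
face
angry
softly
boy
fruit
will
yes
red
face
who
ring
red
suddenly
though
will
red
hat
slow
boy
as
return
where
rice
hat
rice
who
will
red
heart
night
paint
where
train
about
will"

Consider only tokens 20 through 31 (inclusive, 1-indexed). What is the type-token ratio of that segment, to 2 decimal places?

0.92

Segment tokens 20–31: slow, boy, as, return, where, rice, hat, rice, who, will, red, heart
Segment N = 12, segment V = 11.
TTR = 11 / 12 = 0.92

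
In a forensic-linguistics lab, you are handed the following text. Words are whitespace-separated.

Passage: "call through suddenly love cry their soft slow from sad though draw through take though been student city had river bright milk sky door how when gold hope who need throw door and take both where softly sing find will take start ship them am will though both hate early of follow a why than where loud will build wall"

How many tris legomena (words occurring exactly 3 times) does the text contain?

3

Frequencies: though:3, take:3, will:3, through:2, door:2, both:2, where:2, call:1, suddenly:1, love:1, cry:1, their:1, soft:1, slow:1, from:1, sad:1, draw:1, been:1, student:1, city:1, … (30 more, each freq 1)
Words with frequency 3: take, though, will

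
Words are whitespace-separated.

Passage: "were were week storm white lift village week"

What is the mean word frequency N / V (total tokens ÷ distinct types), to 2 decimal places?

N = 8 tokens, V = 6 types.
Mean frequency = N / V = 8 / 6 = 1.33

1.33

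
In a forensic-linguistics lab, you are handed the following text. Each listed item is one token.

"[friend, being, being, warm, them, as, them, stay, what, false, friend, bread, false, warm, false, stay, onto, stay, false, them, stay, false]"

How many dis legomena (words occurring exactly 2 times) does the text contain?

Frequencies: false:5, stay:4, them:3, friend:2, being:2, warm:2, as:1, what:1, bread:1, onto:1
Words with frequency 2: being, friend, warm

3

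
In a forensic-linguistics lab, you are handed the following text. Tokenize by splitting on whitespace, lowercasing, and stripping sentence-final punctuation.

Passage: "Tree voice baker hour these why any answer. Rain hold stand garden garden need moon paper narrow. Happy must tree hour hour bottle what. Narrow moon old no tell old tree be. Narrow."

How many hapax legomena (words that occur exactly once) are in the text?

Frequencies: tree:3, hour:3, narrow:3, garden:2, moon:2, old:2, voice:1, baker:1, these:1, why:1, any:1, answer:1, rain:1, hold:1, stand:1, need:1, paper:1, happy:1, must:1, bottle:1, … (4 more, each freq 1)
Hapax (freq=1): answer, any, baker, be, bottle, happy, hold, must, need, no, paper, rain, stand, tell, these, voice, what, why

18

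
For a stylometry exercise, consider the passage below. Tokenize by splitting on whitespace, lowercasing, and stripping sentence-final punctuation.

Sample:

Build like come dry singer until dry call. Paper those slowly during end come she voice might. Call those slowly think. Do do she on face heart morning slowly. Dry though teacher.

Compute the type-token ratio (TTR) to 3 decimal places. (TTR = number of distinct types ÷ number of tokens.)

N = 32 tokens, V = 23 types.
TTR = V / N = 23 / 32 = 0.719

0.719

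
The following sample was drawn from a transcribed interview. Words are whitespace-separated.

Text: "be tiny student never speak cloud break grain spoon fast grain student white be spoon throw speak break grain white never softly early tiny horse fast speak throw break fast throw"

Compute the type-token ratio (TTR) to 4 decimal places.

0.4839

N = 31 tokens, V = 15 types.
TTR = V / N = 15 / 31 = 0.4839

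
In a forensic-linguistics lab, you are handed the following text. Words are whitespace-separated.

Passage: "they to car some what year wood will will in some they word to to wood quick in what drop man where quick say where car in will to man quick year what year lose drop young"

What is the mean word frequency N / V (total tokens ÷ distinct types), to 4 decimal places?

N = 37 tokens, V = 17 types.
Mean frequency = N / V = 37 / 17 = 2.1765

2.1765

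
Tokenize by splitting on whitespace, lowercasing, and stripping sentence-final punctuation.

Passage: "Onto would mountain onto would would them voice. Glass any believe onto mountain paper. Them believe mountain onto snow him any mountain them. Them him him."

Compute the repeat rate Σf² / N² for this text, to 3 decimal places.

0.115

Frequencies: onto:4, mountain:4, them:4, would:3, him:3, any:2, believe:2, voice:1, glass:1, paper:1, snow:1
Σf² = 78; N² = 676
Repeat rate = 78 / 676 = 0.115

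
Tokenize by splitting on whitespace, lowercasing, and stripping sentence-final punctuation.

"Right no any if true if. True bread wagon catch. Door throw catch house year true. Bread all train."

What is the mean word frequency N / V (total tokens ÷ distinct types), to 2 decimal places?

N = 19 tokens, V = 14 types.
Mean frequency = N / V = 19 / 14 = 1.36

1.36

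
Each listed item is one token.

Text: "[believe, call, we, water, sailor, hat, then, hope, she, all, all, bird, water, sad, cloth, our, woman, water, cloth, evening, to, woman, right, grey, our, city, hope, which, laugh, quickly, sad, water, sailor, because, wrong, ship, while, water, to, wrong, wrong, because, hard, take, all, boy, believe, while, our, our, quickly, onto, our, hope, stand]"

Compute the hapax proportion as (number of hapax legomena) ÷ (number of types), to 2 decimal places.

Frequencies: water:5, our:5, hope:3, all:3, wrong:3, believe:2, sailor:2, sad:2, cloth:2, woman:2, to:2, quickly:2, because:2, while:2, call:1, we:1, hat:1, then:1, she:1, bird:1, … (12 more, each freq 1)
Hapax count = 18; type count = 32.
Ratio = 18 / 32 = 0.56

0.56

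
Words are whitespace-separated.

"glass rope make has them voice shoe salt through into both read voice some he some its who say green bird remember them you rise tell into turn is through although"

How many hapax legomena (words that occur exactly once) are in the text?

Frequencies: them:2, voice:2, through:2, into:2, some:2, glass:1, rope:1, make:1, has:1, shoe:1, salt:1, both:1, read:1, he:1, its:1, who:1, say:1, green:1, bird:1, remember:1, … (6 more, each freq 1)
Hapax (freq=1): although, bird, both, glass, green, has, he, is, its, make, read, remember, rise, rope, salt, say, shoe, tell, turn, who, you

21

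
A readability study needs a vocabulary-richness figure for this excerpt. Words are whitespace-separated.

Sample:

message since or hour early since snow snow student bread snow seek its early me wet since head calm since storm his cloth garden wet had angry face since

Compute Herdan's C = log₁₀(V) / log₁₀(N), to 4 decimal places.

0.9041

N = 29, V = 21.
log₁₀(V) = 1.322219, log₁₀(N) = 1.462398
C = 1.322219 / 1.462398 = 0.9041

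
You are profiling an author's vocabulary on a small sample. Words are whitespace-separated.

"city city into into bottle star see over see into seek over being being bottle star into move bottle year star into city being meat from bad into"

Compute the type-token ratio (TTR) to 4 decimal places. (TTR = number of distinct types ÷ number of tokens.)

0.4643

N = 28 tokens, V = 13 types.
TTR = V / N = 13 / 28 = 0.4643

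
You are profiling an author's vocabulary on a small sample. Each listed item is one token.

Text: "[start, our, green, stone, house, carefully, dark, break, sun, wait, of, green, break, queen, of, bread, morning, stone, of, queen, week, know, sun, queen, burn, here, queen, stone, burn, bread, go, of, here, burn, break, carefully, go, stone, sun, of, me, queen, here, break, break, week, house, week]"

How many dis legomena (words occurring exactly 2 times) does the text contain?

Frequencies: break:5, of:5, queen:5, stone:4, sun:3, week:3, burn:3, here:3, green:2, house:2, carefully:2, bread:2, go:2, start:1, our:1, dark:1, wait:1, morning:1, know:1, me:1
Words with frequency 2: bread, carefully, go, green, house

5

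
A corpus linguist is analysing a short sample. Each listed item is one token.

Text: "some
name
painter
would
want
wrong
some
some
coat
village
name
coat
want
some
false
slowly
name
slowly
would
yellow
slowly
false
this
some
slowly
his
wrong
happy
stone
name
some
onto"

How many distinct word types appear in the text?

16

Distinct types: {coat, false, happy, his, name, onto, painter, slowly, some, stone, this, village, want, would, wrong, yellow}
V = 16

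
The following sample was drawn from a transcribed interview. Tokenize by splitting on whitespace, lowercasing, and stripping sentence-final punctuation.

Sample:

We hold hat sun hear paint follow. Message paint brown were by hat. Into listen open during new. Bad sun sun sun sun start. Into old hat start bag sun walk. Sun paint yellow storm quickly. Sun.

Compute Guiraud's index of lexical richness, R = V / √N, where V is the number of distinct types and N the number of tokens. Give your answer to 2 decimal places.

N = 37, V = 24.
√N = 6.082763
R = 24 / 6.082763 = 3.95

3.95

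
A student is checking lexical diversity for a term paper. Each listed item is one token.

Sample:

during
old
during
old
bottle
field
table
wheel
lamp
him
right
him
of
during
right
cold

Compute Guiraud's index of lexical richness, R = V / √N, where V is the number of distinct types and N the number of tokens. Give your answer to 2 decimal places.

2.75

N = 16, V = 11.
√N = 4.000000
R = 11 / 4.000000 = 2.75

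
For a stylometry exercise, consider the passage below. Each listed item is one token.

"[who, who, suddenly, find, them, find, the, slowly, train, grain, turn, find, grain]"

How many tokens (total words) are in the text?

Tokens: who, who, suddenly, find, them, find, the, slowly, train, grain, turn, find, grain
N = 13

13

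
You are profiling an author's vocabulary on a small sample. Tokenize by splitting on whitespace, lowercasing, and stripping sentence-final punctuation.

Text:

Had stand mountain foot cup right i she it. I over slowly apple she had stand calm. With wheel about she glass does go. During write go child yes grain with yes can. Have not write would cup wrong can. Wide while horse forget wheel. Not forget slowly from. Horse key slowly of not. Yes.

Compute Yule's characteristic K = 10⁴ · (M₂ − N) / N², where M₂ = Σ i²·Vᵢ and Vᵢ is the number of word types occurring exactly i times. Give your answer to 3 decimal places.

152.066

Frequencies: she:3, slowly:3, yes:3, not:3, had:2, stand:2, cup:2, i:2, with:2, wheel:2, go:2, write:2, can:2, horse:2, forget:2, mountain:1, foot:1, right:1, it:1, over:1, … (16 more, each freq 1)
N = 55. Frequency spectrum: V_1=21, V_2=11, V_3=4
M₂ = 1²·21 + 2²·11 + 3²·4 = 101
K = 10000 × (101 − 55) / 55² = 152.066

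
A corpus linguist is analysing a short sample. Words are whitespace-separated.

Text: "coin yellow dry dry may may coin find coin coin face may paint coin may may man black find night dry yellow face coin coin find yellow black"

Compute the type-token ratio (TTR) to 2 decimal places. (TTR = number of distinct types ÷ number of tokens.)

N = 28 tokens, V = 10 types.
TTR = V / N = 10 / 28 = 0.36

0.36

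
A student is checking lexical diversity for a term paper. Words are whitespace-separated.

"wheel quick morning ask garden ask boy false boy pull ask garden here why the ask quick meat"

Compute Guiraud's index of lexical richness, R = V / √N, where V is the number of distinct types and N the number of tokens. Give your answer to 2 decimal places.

2.83

N = 18, V = 12.
√N = 4.242641
R = 12 / 4.242641 = 2.83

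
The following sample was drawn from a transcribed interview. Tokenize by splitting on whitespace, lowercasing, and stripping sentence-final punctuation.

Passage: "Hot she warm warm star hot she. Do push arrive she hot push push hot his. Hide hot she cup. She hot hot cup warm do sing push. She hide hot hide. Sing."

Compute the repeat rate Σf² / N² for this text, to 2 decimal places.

0.14

Frequencies: hot:8, she:6, push:4, warm:3, hide:3, do:2, cup:2, sing:2, star:1, arrive:1, his:1
Σf² = 149; N² = 1089
Repeat rate = 149 / 1089 = 0.14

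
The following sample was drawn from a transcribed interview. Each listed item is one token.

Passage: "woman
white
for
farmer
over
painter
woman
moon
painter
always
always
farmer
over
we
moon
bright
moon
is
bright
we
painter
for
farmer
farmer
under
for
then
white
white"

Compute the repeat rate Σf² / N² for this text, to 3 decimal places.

0.089

Frequencies: farmer:4, white:3, for:3, painter:3, moon:3, woman:2, over:2, always:2, we:2, bright:2, is:1, under:1, then:1
Σf² = 75; N² = 841
Repeat rate = 75 / 841 = 0.089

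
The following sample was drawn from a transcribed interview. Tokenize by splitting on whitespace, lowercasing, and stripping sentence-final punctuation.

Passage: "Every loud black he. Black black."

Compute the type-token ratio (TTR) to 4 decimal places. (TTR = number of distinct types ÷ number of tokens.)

0.6667

N = 6 tokens, V = 4 types.
TTR = V / N = 4 / 6 = 0.6667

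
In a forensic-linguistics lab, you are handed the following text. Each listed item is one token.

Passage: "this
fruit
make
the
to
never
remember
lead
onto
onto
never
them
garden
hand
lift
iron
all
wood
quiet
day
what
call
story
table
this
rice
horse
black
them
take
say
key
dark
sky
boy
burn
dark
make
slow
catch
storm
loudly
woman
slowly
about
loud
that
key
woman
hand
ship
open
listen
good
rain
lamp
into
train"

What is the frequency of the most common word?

Frequencies: this:2, make:2, never:2, onto:2, them:2, hand:2, key:2, dark:2, woman:2, fruit:1, the:1, to:1, remember:1, lead:1, garden:1, lift:1, iron:1, all:1, wood:1, quiet:1, … (29 more, each freq 1)
Most common: 'this' with frequency 2.

2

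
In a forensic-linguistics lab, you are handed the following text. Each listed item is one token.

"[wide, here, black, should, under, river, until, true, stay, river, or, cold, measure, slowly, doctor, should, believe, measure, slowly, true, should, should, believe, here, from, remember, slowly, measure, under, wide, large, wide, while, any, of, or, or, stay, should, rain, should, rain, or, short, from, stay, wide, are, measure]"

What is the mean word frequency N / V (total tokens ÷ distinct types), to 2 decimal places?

2.04

N = 49 tokens, V = 24 types.
Mean frequency = N / V = 49 / 24 = 2.04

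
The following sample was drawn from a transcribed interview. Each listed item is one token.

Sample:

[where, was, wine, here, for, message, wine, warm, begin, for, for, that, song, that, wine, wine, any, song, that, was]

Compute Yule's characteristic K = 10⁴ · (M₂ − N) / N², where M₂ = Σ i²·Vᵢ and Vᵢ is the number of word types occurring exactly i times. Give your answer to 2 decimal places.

Frequencies: wine:4, for:3, that:3, was:2, song:2, where:1, here:1, message:1, warm:1, begin:1, any:1
N = 20. Frequency spectrum: V_1=6, V_2=2, V_3=2, V_4=1
M₂ = 1²·6 + 2²·2 + 3²·2 + 4²·1 = 48
K = 10000 × (48 − 20) / 20² = 700.00

700.00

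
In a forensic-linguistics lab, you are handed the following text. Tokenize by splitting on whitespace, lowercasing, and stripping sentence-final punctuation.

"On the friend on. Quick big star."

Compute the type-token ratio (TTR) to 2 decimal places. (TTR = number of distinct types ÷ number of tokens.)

0.86

N = 7 tokens, V = 6 types.
TTR = V / N = 6 / 7 = 0.86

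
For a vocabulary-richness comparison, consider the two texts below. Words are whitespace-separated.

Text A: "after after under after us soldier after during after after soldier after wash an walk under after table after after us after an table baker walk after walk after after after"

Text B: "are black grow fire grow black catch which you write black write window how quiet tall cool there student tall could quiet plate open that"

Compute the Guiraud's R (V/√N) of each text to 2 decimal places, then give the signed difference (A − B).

A: V=10, N=31, R=1.80
B: V=19, N=25, R=3.80
Difference = 1.80 − 3.80 = -2.00

-2.00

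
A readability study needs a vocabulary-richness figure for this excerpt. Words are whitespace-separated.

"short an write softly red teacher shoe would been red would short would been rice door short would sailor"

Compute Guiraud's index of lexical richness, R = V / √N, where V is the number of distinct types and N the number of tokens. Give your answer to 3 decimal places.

2.753

N = 19, V = 12.
√N = 4.358899
R = 12 / 4.358899 = 2.753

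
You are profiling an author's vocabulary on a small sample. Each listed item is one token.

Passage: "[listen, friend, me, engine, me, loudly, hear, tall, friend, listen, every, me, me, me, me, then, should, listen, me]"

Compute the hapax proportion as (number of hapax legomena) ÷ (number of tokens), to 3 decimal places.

Frequencies: me:7, listen:3, friend:2, engine:1, loudly:1, hear:1, tall:1, every:1, then:1, should:1
Hapax count = 7; token count = 19.
Ratio = 7 / 19 = 0.368

0.368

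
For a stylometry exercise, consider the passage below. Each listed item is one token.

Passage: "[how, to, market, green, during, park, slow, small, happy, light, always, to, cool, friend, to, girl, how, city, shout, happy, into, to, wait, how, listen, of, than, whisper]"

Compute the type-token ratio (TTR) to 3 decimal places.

0.786

N = 28 tokens, V = 22 types.
TTR = V / N = 22 / 28 = 0.786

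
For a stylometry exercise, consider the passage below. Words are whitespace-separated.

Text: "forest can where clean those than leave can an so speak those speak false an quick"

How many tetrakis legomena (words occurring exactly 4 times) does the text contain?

Frequencies: can:2, those:2, an:2, speak:2, forest:1, where:1, clean:1, than:1, leave:1, so:1, false:1, quick:1
Words with frequency 4: (none)

0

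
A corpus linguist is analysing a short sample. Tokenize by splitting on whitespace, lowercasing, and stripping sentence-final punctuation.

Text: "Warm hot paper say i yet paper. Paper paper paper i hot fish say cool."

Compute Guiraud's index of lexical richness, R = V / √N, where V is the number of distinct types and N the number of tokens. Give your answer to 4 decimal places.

N = 15, V = 8.
√N = 3.872983
R = 8 / 3.872983 = 2.0656

2.0656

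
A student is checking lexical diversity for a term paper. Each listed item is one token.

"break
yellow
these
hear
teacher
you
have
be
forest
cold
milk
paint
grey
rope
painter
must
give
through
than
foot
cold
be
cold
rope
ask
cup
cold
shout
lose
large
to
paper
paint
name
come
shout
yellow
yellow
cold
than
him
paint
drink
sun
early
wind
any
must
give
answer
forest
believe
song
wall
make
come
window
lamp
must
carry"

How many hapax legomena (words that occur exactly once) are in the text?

32

Frequencies: cold:5, yellow:3, paint:3, must:3, be:2, forest:2, rope:2, give:2, than:2, shout:2, come:2, break:1, these:1, hear:1, teacher:1, you:1, have:1, milk:1, grey:1, painter:1, … (23 more, each freq 1)
Hapax (freq=1): answer, any, ask, believe, break, carry, cup, drink, early, foot, grey, have, hear, him, lamp, large, lose, make, milk, name, painter, paper, song, sun, teacher, these, through, to, wall, wind, window, you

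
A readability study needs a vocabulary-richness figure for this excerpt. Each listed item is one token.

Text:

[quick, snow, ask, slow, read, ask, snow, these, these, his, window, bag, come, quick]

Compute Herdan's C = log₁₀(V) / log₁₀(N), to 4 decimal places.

N = 14, V = 10.
log₁₀(V) = 1.000000, log₁₀(N) = 1.146128
C = 1.000000 / 1.146128 = 0.8725

0.8725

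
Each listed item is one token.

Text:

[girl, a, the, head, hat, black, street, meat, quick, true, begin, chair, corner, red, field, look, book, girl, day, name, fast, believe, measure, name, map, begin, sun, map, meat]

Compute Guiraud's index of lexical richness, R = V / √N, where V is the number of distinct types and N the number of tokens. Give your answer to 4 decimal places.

N = 29, V = 24.
√N = 5.385165
R = 24 / 5.385165 = 4.4567

4.4567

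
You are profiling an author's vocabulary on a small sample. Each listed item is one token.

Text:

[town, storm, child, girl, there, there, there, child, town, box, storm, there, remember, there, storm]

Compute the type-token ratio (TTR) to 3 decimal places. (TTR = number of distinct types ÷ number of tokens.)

N = 15 tokens, V = 7 types.
TTR = V / N = 7 / 15 = 0.467

0.467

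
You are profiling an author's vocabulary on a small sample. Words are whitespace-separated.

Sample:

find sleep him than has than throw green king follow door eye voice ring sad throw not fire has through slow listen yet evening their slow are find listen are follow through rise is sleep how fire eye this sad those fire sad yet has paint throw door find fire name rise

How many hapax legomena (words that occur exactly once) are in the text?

14

Frequencies: fire:4, find:3, has:3, throw:3, sad:3, sleep:2, than:2, follow:2, door:2, eye:2, through:2, slow:2, listen:2, yet:2, are:2, rise:2, him:1, green:1, king:1, voice:1, … (10 more, each freq 1)
Hapax (freq=1): evening, green, him, how, is, king, name, not, paint, ring, their, this, those, voice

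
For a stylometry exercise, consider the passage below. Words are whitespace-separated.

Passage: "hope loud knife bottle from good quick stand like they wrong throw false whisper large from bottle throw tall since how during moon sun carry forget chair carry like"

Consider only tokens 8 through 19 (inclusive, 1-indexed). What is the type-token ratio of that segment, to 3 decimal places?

0.917

Segment tokens 8–19: stand, like, they, wrong, throw, false, whisper, large, from, bottle, throw, tall
Segment N = 12, segment V = 11.
TTR = 11 / 12 = 0.917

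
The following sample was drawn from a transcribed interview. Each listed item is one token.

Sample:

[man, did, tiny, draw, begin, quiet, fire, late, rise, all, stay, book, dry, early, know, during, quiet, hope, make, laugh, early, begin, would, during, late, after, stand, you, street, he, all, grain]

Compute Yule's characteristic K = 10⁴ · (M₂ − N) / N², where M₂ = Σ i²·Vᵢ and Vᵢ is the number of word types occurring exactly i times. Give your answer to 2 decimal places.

Frequencies: begin:2, quiet:2, late:2, all:2, early:2, during:2, man:1, did:1, tiny:1, draw:1, fire:1, rise:1, stay:1, book:1, dry:1, know:1, hope:1, make:1, laugh:1, would:1, … (6 more, each freq 1)
N = 32. Frequency spectrum: V_1=20, V_2=6
M₂ = 1²·20 + 2²·6 = 44
K = 10000 × (44 − 32) / 32² = 117.19

117.19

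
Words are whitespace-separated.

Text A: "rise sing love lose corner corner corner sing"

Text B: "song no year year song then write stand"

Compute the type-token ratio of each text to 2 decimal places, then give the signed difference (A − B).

TTR(A) = 5/8 = 0.63
TTR(B) = 6/8 = 0.75
Difference = 0.63 − 0.75 = -0.12

-0.12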